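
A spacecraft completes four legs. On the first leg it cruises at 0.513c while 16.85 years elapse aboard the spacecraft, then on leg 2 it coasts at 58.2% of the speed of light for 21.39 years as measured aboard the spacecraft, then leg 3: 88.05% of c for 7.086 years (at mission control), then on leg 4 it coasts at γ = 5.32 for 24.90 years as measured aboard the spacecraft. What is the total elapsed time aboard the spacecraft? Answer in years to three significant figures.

Leg 1: 16.85 years is already measured aboard the spacecraft.
Leg 2: 21.39 years is already measured aboard the spacecraft.
Leg 3: β = 0.8805; γ = 1/√(1 − 0.8805²) = 1/√0.2247 = 2.109; τ_3 = 7.086/2.109 = 3.359 years.
Leg 4: 24.90 years is already measured aboard the spacecraft.
Total: 16.85 + 21.39 + 3.359 + 24.90 years.

τ = 66.5 years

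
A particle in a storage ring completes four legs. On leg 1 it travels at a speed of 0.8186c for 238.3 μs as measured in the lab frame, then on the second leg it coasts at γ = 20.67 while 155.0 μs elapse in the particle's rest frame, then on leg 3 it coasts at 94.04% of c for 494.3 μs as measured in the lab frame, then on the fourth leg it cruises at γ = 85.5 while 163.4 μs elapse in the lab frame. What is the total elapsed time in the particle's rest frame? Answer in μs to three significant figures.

Leg 1: γ = 1/√(1 − 0.8186²) = 1/√0.3299 = 1.741; τ_1 = 238.3/1.741 = 136.9 μs.
Leg 2: 155.0 μs is already measured in the particle's rest frame.
Leg 3: β = 0.9404; γ = 1/√(1 − 0.9404²) = 1/√0.1156 = 2.941; τ_3 = 494.3/2.941 = 168.1 μs.
Leg 4: γ = 85.5; τ_4 = 163.4/85.50 = 1.911 μs.
Total: 136.9 + 155.0 + 168.1 + 1.911 μs.

τ = 462 μs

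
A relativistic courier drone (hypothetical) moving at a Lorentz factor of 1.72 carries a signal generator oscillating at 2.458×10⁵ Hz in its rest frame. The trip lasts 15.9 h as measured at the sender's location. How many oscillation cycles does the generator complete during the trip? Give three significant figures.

N = 8.18×10⁹

γ = 1.72
The oscillator's own cycle count is N = f × τ where τ is the proper time aboard the drone. τ = Δt/γ = 15.9/1.720 = 9.244 h = 3.328×10⁴ s.
N = 2.458×10⁵ × 3.328×10⁴ = 8.180×10⁹.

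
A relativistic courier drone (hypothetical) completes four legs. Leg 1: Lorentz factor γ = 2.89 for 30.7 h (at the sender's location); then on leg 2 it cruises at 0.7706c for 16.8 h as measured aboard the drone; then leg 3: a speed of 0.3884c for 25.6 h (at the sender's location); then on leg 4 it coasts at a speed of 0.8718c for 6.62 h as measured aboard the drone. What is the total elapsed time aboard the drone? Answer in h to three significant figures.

Leg 1: γ = 2.89; τ_1 = 30.7/2.890 = 10.62 h.
Leg 2: 16.8 h is already measured aboard the drone.
Leg 3: γ = 1/√(1 − 0.3884²) = 1/√0.8491 = 1.085; τ_3 = 25.6/1.085 = 23.59 h.
Leg 4: 6.62 h is already measured aboard the drone.
Total: 10.62 + 16.80 + 23.59 + 6.620 h.

τ = 57.6 h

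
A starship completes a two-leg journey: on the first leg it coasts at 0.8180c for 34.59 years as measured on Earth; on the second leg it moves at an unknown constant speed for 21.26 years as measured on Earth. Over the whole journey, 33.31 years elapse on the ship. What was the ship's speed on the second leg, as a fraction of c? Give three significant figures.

β = 0.776

Leg 1: γ = 1/√(1 − 0.8180²) = 1/√0.3309 = 1.738; τ_1 = 34.59/1.738 = 19.90 years.
Leg 2: speed unknown; τ_2 = 21.26/γ_2.
Total proper time: 19.90 + τ_2 = 33.31, so τ_2 = 33.31 − 19.90 = 13.41 years.
γ_2 = 21.26/13.41 = 1.585; β = √(1 − 1/γ²) = √0.6019.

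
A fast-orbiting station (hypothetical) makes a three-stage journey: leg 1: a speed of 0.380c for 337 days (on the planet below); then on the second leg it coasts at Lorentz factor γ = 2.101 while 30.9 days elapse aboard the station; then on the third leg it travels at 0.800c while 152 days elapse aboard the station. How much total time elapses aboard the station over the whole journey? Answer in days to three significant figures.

Leg 1: γ = 1/√(1 − 0.380²) = 1/√0.8556 = 1.081; τ_1 = 337/1.081 = 311.7 days.
Leg 2: 30.9 days is already measured aboard the station.
Leg 3: 152 days is already measured aboard the station.
Total: 311.7 + 30.90 + 152.0 days.

τ = 495 days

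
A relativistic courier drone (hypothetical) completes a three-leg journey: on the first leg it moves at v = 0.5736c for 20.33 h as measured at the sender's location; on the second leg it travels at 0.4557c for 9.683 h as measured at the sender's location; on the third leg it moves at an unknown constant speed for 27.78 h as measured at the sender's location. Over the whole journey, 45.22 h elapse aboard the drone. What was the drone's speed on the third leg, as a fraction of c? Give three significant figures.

Leg 1: γ = 1/√(1 − 0.5736²) = 1/√0.6710 = 1.221; τ_1 = 20.33/1.221 = 16.65 h.
Leg 2: γ = 1/√(1 − 0.4557²) = 1/√0.7923 = 1.123; τ_2 = 9.683/1.123 = 8.619 h.
Leg 3: speed unknown; τ_3 = 27.78/γ_3.
Total proper time: 16.65 + 8.619 + τ_3 = 45.22, so τ_3 = 45.22 − 25.27 = 19.95 h.
γ_3 = 27.78/19.95 = 1.393; β = √(1 − 1/γ²) = √0.4844.

β = 0.696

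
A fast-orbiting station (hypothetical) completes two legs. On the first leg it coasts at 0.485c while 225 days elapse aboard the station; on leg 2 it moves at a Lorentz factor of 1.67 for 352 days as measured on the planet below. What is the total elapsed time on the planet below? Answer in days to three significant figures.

Leg 1: γ = 1/√(1 − 0.485²) = 1/√0.7648 = 1.143; Δt_1 = 1.143 × 225 = 257.3 days.
Leg 2: 352 days is already measured on the planet below.
Total: 257.3 + 352.0 days.

Δt = 609 days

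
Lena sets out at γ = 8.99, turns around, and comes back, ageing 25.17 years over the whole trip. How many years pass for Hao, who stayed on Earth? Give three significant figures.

γ = 8.99
Earth-frame duration is the dilated interval: Δt = γτ = 8.990 × 25.17 years.

Δt = 226 years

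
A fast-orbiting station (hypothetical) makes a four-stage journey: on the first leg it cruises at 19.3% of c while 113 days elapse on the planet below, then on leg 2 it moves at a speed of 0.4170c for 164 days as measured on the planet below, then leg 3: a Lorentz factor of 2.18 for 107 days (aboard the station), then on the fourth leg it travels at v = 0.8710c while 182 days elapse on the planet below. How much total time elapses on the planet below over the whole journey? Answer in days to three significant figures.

Δt = 692 days

Leg 1: 113 days is already measured on the planet below.
Leg 2: 164 days is already measured on the planet below.
Leg 3: γ = 2.18; Δt_3 = 2.180 × 107 = 233.3 days.
Leg 4: 182 days is already measured on the planet below.
Total: 113.0 + 164.0 + 233.3 + 182.0 days.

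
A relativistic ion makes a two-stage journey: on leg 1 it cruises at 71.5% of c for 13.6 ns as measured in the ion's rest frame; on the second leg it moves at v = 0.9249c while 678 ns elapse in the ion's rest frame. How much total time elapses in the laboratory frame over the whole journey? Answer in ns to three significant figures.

Leg 1: β = 0.715; γ = 1/√(1 − 0.715²) = 1/√0.4888 = 1.430; Δt_1 = 1.430 × 13.6 = 19.45 ns.
Leg 2: γ = 1/√(1 − 0.9249²) = 1/√0.1446 = 2.630; Δt_2 = 2.630 × 678 = 1783 ns.
Total: 19.45 + 1783 ns.

Δt = 1800 ns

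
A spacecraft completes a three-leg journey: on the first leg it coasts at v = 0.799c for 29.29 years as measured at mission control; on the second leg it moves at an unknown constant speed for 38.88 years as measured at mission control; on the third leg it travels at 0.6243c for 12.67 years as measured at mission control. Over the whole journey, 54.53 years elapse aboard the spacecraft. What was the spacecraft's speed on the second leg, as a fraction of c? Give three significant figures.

Leg 1: γ = 1/√(1 − 0.799²) = 1/√0.3616 = 1.663; τ_1 = 29.29/1.663 = 17.61 years.
Leg 2: speed unknown; τ_2 = 38.88/γ_2.
Leg 3: γ = 1/√(1 − 0.6243²) = 1/√0.6102 = 1.280; τ_3 = 12.67/1.280 = 9.898 years.
Total proper time: 17.61 + τ_2 + 9.898 = 54.53, so τ_2 = 54.53 − 27.51 = 27.02 years.
γ_2 = 38.88/27.02 = 1.439; β = √(1 − 1/γ²) = √0.5171.

β = 0.719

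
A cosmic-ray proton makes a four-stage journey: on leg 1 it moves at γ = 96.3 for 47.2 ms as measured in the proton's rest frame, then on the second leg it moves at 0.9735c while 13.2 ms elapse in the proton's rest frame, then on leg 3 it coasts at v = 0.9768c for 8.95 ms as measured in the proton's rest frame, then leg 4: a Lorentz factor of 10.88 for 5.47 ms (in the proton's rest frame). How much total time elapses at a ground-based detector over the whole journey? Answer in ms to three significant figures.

Leg 1: γ = 96.3; Δt_1 = 96.30 × 47.2 = 4545 ms.
Leg 2: γ = 1/√(1 − 0.9735²) = 1/√0.05230 = 4.373; Δt_2 = 4.373 × 13.2 = 57.72 ms.
Leg 3: γ = 1/√(1 − 0.9768²) = 1/√0.04586 = 4.670; Δt_3 = 4.670 × 8.95 = 41.79 ms.
Leg 4: γ = 10.88; Δt_4 = 10.88 × 5.47 = 59.51 ms.
Total: 4545 + 57.72 + 41.79 + 59.51 ms.

Δt = 4700 ms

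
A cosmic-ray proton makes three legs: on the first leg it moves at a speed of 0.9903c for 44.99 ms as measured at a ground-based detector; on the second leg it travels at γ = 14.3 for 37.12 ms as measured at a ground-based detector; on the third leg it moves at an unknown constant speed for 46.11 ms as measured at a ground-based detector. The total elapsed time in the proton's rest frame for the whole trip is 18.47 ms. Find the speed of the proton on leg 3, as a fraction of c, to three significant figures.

Leg 1: γ = 1/√(1 − 0.9903²) = 1/√0.01931 = 7.197; τ_1 = 44.99/7.197 = 6.251 ms.
Leg 2: γ = 14.3; τ_2 = 37.12/14.30 = 2.596 ms.
Leg 3: speed unknown; τ_3 = 46.11/γ_3.
Total proper time: 6.251 + 2.596 + τ_3 = 18.47, so τ_3 = 18.47 − 8.847 = 9.623 ms.
γ_3 = 46.11/9.623 = 4.792; β = √(1 − 1/γ²) = √0.9564.

β = 0.978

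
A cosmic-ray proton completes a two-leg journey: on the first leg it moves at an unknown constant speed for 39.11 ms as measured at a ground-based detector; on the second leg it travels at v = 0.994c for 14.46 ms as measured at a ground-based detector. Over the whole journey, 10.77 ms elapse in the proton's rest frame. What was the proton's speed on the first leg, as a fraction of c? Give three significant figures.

Leg 1: speed unknown; τ_1 = 39.11/γ_1.
Leg 2: γ = 1/√(1 − 0.994²) = 1/√0.01196 = 9.142; τ_2 = 14.46/9.142 = 1.582 ms.
Total proper time: τ_1 + 1.582 = 10.77, so τ_1 = 10.77 − 1.582 = 9.188 ms.
γ_1 = 39.11/9.188 = 4.256; β = √(1 − 1/γ²) = √0.9448.

β = 0.972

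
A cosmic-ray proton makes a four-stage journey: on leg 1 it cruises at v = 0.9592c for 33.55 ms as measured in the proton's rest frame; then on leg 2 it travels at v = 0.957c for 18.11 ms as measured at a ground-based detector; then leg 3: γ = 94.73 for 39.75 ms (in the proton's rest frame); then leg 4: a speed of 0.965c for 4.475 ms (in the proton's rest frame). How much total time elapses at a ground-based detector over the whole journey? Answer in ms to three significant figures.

Δt = 3920 ms

Leg 1: γ = 1/√(1 − 0.9592²) = 1/√0.07994 = 3.537; Δt_1 = 3.537 × 33.55 = 118.7 ms.
Leg 2: 18.11 ms is already measured at a ground-based detector.
Leg 3: γ = 94.73; Δt_3 = 94.73 × 39.75 = 3766 ms.
Leg 4: γ = 1/√(1 − 0.965²) = 1/√0.06878 = 3.813; Δt_4 = 3.813 × 4.475 = 17.06 ms.
Total: 118.7 + 18.11 + 3766 + 17.06 ms.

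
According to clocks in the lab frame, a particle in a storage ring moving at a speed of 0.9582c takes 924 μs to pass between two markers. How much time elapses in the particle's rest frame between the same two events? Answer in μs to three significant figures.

τ = 264 μs

γ = 1/√(1 − 0.9582²) = 1/√0.08185 = 3.495
The interval measured in the lab frame is the dilated one; the clock in the particle's rest frame measures the proper time τ = Δt/γ = 924/3.495 μs.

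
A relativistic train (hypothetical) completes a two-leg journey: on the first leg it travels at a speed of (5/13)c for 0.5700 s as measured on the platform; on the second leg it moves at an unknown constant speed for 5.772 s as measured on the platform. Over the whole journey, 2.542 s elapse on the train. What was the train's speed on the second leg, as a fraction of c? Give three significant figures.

Leg 1: γ = 1/√(1 − (5/13)²) = 13/12 ≈ 1.083; τ_1 = 0.5700/1.083 = 0.5262 s.
Leg 2: speed unknown; τ_2 = 5.772/γ_2.
Total proper time: 0.5262 + τ_2 = 2.542, so τ_2 = 2.542 − 0.5262 = 2.016 s.
γ_2 = 5.772/2.016 = 2.863; β = √(1 − 1/γ²) = √0.8780.

β = 0.937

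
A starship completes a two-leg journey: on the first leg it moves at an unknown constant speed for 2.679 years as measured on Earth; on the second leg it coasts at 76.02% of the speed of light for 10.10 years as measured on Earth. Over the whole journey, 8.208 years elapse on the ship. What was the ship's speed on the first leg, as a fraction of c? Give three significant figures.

β = 0.789

Leg 1: speed unknown; τ_1 = 2.679/γ_1.
Leg 2: β = 0.7602; γ = 1/√(1 − 0.7602²) = 1/√0.4221 = 1.539; τ_2 = 10.10/1.539 = 6.562 years.
Total proper time: τ_1 + 6.562 = 8.208, so τ_1 = 8.208 − 6.562 = 1.646 years.
γ_1 = 2.679/1.646 = 1.627; β = √(1 − 1/γ²) = √0.6224.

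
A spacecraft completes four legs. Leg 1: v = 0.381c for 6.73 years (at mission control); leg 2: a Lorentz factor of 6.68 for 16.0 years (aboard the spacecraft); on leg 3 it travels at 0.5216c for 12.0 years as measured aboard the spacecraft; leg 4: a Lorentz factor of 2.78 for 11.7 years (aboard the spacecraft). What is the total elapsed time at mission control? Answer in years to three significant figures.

Leg 1: 6.73 years is already measured at mission control.
Leg 2: γ = 6.68; Δt_2 = 6.680 × 16.0 = 106.9 years.
Leg 3: γ = 1/√(1 − 0.5216²) = 1/√0.7279 = 1.172; Δt_3 = 1.172 × 12.0 = 14.06 years.
Leg 4: γ = 2.78; Δt_4 = 2.780 × 11.7 = 32.53 years.
Total: 6.730 + 106.9 + 14.06 + 32.53 years.

Δt = 160 years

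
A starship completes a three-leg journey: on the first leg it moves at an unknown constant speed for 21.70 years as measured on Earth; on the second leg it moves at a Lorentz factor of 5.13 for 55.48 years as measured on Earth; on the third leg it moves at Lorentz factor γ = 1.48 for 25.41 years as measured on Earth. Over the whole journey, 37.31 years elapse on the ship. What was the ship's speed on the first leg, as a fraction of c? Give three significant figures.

β = 0.903

Leg 1: speed unknown; τ_1 = 21.70/γ_1.
Leg 2: γ = 5.13; τ_2 = 55.48/5.130 = 10.81 years.
Leg 3: γ = 1.48; τ_3 = 25.41/1.480 = 17.17 years.
Total proper time: τ_1 + 10.81 + 17.17 = 37.31, so τ_1 = 37.31 − 27.98 = 9.326 years.
γ_1 = 21.70/9.326 = 2.327; β = √(1 − 1/γ²) = √0.8153.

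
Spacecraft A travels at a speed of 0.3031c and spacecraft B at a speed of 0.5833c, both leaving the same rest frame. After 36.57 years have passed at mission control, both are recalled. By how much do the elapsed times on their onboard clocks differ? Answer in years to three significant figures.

A: γ = 1/√(1 − 0.3031²) = 1/√0.9081 = 1.049; τ_A = 36.57/1.049 = 34.85 years.
B: γ = 1/√(1 − 0.5833²) = 1/√0.6598 = 1.231; τ_B = 36.57/1.231 = 29.70 years.

|τ_A − τ_B| = 5.15 years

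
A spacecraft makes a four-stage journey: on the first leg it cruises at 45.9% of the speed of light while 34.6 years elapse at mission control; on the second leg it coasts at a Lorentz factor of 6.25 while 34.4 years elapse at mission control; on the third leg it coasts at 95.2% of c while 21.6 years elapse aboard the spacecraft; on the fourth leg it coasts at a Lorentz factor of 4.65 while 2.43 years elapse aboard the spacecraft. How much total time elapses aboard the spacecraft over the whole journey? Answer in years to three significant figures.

Leg 1: β = 0.459; γ = 1/√(1 − 0.459²) = 1/√0.7893 = 1.126; τ_1 = 34.6/1.126 = 30.74 years.
Leg 2: γ = 6.25; τ_2 = 34.4/6.250 = 5.504 years.
Leg 3: 21.6 years is already measured aboard the spacecraft.
Leg 4: 2.43 years is already measured aboard the spacecraft.
Total: 30.74 + 5.504 + 21.60 + 2.430 years.

τ = 60.3 years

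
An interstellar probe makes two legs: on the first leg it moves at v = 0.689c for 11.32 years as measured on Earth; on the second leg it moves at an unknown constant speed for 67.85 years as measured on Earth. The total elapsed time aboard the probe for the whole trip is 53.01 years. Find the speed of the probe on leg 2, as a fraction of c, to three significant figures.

Leg 1: γ = 1/√(1 − 0.689²) = 1/√0.5253 = 1.380; τ_1 = 11.32/1.380 = 8.204 years.
Leg 2: speed unknown; τ_2 = 67.85/γ_2.
Total proper time: 8.204 + τ_2 = 53.01, so τ_2 = 53.01 − 8.204 = 44.81 years.
γ_2 = 67.85/44.81 = 1.514; β = √(1 − 1/γ²) = √0.5639.

β = 0.751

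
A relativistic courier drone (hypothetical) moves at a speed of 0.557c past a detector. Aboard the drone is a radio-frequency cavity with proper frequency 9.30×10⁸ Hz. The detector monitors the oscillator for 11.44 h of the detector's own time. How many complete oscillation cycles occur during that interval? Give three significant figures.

N = 3.18×10¹³

γ = 1/√(1 − 0.557²) = 1/√0.6898 = 1.204
During 11.44 h of lab time, the oscillator's proper time advances by τ = Δt/γ = 11.44/1.204 = 9.501 h = 3.420×10⁴ s.
N = f × τ = 9.30×10⁸ × 3.420×10⁴ = 3.181×10¹³.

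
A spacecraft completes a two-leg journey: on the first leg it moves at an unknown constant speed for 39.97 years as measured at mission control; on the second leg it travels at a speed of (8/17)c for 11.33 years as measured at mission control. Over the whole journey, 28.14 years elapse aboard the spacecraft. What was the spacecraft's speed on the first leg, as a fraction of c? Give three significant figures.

β = 0.891

Leg 1: speed unknown; τ_1 = 39.97/γ_1.
Leg 2: γ = 1/√(1 − (8/17)²) = 17/15 ≈ 1.133; τ_2 = 11.33/1.133 = 9.997 years.
Total proper time: τ_1 + 9.997 = 28.14, so τ_1 = 28.14 − 9.997 = 18.14 years.
γ_1 = 39.97/18.14 = 2.203; β = √(1 − 1/γ²) = √0.7940.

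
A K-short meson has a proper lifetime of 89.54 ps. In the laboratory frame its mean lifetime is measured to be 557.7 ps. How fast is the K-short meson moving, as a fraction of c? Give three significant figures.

β = 0.987

γ = Δt/τ₀ = 557.7/89.54 = 6.229
β = √(1 − 1/γ²) = √(1 − 0.02578) = √0.9742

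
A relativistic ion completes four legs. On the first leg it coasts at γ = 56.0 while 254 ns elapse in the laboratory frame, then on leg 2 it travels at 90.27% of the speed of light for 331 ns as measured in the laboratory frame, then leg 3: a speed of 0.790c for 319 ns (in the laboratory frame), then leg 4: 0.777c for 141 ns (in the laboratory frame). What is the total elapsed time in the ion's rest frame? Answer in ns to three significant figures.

Leg 1: γ = 56.0; τ_1 = 254/56.00 = 4.536 ns.
Leg 2: β = 0.9027; γ = 1/√(1 − 0.9027²) = 1/√0.1851 = 2.324; τ_2 = 331/2.324 = 142.4 ns.
Leg 3: γ = 1/√(1 − 0.790²) = 1/√0.3759 = 1.631; τ_3 = 319/1.631 = 195.6 ns.
Leg 4: γ = 1/√(1 − 0.777²) = 1/√0.3963 = 1.589; τ_4 = 141/1.589 = 88.76 ns.
Total: 4.536 + 142.4 + 195.6 + 88.76 ns.

τ = 431 ns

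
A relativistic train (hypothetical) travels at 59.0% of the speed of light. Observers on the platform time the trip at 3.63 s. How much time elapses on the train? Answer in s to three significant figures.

β = 0.590; γ = 1/√(1 − 0.590²) = 1/√0.6519 = 1.239
The interval measured on the platform is the dilated one; the clock on the train measures the proper time τ = Δt/γ = 3.63/1.239 s.

τ = 2.93 s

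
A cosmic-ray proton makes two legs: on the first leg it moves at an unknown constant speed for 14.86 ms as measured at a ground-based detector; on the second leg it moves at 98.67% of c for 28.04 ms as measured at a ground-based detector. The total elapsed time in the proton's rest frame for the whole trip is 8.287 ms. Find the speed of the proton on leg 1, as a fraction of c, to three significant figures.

β = 0.968

Leg 1: speed unknown; τ_1 = 14.86/γ_1.
Leg 2: β = 0.9867; γ = 1/√(1 − 0.9867²) = 1/√0.02642 = 6.152; τ_2 = 28.04/6.152 = 4.558 ms.
Total proper time: τ_1 + 4.558 = 8.287, so τ_1 = 8.287 − 4.558 = 3.729 ms.
γ_1 = 14.86/3.729 = 3.985; β = √(1 − 1/γ²) = √0.9370.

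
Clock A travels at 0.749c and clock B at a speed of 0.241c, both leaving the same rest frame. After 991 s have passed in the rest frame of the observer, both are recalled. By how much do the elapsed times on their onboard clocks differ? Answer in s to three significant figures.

|τ_A − τ_B| = 305 s

A: γ = 1/√(1 − 0.749²) = 1/√0.4390 = 1.509; τ_A = 991/1.509 = 656.6 s.
B: γ = 1/√(1 − 0.241²) = 1/√0.9419 = 1.030; τ_B = 991/1.030 = 961.8 s.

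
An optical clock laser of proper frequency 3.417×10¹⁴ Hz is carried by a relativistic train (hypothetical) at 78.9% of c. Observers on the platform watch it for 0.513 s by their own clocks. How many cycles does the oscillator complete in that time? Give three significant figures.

β = 0.789; γ = 1/√(1 − 0.789²) = 1/√0.3775 = 1.628
During 0.513 s of lab time, the oscillator's proper time advances by τ = Δt/γ = 0.513/1.628 = 0.3152 s = 3.152×10⁻¹ s.
N = f × τ = 3.417×10¹⁴ × 3.152×10⁻¹ = 1.077×10¹⁴.

N = 1.08×10¹⁴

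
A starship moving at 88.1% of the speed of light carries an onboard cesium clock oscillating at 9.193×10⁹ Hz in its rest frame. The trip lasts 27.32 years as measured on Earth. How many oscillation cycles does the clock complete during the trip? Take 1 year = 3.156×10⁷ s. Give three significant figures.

N = 3.75×10¹⁸

β = 0.881; γ = 1/√(1 − 0.881²) = 1/√0.2238 = 2.114
The oscillator's own cycle count is N = f × τ where τ is the proper time on the ship. τ = Δt/γ = 27.32/2.114 = 12.93 years = 4.079×10⁸ s.
N = 9.193×10⁹ × 4.079×10⁸ = 3.750×10¹⁸.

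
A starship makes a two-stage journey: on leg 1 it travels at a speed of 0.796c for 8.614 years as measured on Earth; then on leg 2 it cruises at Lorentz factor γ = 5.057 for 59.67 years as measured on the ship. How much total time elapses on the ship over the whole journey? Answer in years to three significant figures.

τ = 64.9 years

Leg 1: γ = 1/√(1 − 0.796²) = 1/√0.3664 = 1.652; τ_1 = 8.614/1.652 = 5.214 years.
Leg 2: 59.67 years is already measured on the ship.
Total: 5.214 + 59.67 years.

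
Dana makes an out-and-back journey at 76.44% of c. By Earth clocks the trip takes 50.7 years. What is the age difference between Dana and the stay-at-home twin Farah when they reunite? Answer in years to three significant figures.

Δt − τ = 18.0 years

β = 0.7644; γ = 1/√(1 − 0.7644²) = 1/√0.4157 = 1.551
Dana's elapsed proper time: τ = 50.7/1.551 = 32.69 years.
Age gap = Δt − τ = 50.7 − 32.69 years.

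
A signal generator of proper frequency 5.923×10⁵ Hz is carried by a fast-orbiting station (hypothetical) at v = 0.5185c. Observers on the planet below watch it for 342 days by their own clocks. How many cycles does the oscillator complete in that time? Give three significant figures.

γ = 1/√(1 − 0.5185²) = 1/√0.7312 = 1.169
During 342 days of lab time, the oscillator's proper time advances by τ = Δt/γ = 342/1.169 = 292.4 days = 2.527×10⁷ s.
N = f × τ = 5.923×10⁵ × 2.527×10⁷ = 1.497×10¹³.

N = 1.50×10¹³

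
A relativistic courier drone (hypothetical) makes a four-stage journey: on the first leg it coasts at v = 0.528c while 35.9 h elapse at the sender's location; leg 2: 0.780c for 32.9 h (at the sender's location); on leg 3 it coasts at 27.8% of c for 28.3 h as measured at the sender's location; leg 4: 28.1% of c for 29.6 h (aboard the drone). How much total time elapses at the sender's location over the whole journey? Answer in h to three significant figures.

Δt = 128 h

Leg 1: 35.9 h is already measured at the sender's location.
Leg 2: 32.9 h is already measured at the sender's location.
Leg 3: 28.3 h is already measured at the sender's location.
Leg 4: β = 0.281; γ = 1/√(1 − 0.281²) = 1/√0.9210 = 1.042; Δt_4 = 1.042 × 29.6 = 30.84 h.
Total: 35.90 + 32.90 + 28.30 + 30.84 h.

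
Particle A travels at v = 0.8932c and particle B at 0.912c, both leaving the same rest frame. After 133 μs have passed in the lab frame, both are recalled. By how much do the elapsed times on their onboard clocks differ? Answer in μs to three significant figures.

|τ_A − τ_B| = 5.25 μs

A: γ = 1/√(1 − 0.8932²) = 1/√0.2022 = 2.224; τ_A = 133/2.224 = 59.80 μs.
B: γ = 1/√(1 − 0.912²) = 1/√0.1683 = 2.438; τ_B = 133/2.438 = 54.56 μs.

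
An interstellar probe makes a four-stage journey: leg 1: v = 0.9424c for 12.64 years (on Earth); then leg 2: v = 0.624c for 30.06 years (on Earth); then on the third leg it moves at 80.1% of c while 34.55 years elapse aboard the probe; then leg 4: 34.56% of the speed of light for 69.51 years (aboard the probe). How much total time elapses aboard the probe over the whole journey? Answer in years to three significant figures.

τ = 132 years

Leg 1: γ = 1/√(1 − 0.9424²) = 1/√0.1119 = 2.990; τ_1 = 12.64/2.990 = 4.228 years.
Leg 2: γ = 1/√(1 − 0.624²) = 1/√0.6106 = 1.280; τ_2 = 30.06/1.280 = 23.49 years.
Leg 3: 34.55 years is already measured aboard the probe.
Leg 4: 69.51 years is already measured aboard the probe.
Total: 4.228 + 23.49 + 34.55 + 69.51 years.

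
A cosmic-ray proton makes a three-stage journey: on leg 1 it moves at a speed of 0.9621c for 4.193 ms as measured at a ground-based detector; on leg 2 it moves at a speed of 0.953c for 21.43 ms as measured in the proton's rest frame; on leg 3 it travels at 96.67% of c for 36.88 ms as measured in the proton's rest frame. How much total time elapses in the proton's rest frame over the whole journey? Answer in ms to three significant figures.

τ = 59.5 ms

Leg 1: γ = 1/√(1 − 0.9621²) = 1/√0.07436 = 3.667; τ_1 = 4.193/3.667 = 1.143 ms.
Leg 2: 21.43 ms is already measured in the proton's rest frame.
Leg 3: 36.88 ms is already measured in the proton's rest frame.
Total: 1.143 + 21.43 + 36.88 ms.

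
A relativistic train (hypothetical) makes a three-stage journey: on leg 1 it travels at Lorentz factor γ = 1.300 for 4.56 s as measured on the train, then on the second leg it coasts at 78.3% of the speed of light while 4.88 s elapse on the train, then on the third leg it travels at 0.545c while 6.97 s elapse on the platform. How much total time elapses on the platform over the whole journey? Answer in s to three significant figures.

Δt = 20.7 s

Leg 1: γ = 1.300; Δt_1 = 1.300 × 4.56 = 5.928 s.
Leg 2: β = 0.783; γ = 1/√(1 − 0.783²) = 1/√0.3869 = 1.608; Δt_2 = 1.608 × 4.88 = 7.845 s.
Leg 3: 6.97 s is already measured on the platform.
Total: 5.928 + 7.845 + 6.970 s.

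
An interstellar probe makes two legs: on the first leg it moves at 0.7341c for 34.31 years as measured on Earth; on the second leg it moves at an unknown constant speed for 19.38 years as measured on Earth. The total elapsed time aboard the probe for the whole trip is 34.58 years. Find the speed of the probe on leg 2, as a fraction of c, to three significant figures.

Leg 1: γ = 1/√(1 − 0.7341²) = 1/√0.4611 = 1.473; τ_1 = 34.31/1.473 = 23.30 years.
Leg 2: speed unknown; τ_2 = 19.38/γ_2.
Total proper time: 23.30 + τ_2 = 34.58, so τ_2 = 34.58 − 23.30 = 11.28 years.
γ_2 = 19.38/11.28 = 1.718; β = √(1 − 1/γ²) = √0.6611.

β = 0.813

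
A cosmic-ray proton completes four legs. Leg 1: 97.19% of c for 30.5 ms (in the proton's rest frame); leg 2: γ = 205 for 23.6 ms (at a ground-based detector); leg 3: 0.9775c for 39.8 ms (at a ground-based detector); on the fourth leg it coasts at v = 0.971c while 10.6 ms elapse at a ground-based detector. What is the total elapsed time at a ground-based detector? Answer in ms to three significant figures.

Δt = 204 ms

Leg 1: β = 0.9719; γ = 1/√(1 − 0.9719²) = 1/√0.05541 = 4.248; Δt_1 = 4.248 × 30.5 = 129.6 ms.
Leg 2: 23.6 ms is already measured at a ground-based detector.
Leg 3: 39.8 ms is already measured at a ground-based detector.
Leg 4: 10.6 ms is already measured at a ground-based detector.
Total: 129.6 + 23.60 + 39.80 + 10.60 ms.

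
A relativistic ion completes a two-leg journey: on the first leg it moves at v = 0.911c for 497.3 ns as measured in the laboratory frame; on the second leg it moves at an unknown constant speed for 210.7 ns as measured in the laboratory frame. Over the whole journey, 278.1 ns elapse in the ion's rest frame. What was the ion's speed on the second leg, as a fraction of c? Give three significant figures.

Leg 1: γ = 1/√(1 − 0.911²) = 1/√0.1701 = 2.425; τ_1 = 497.3/2.425 = 205.1 ns.
Leg 2: speed unknown; τ_2 = 210.7/γ_2.
Total proper time: 205.1 + τ_2 = 278.1, so τ_2 = 278.1 − 205.1 = 73.01 ns.
γ_2 = 210.7/73.01 = 2.886; β = √(1 − 1/γ²) = √0.8799.

β = 0.938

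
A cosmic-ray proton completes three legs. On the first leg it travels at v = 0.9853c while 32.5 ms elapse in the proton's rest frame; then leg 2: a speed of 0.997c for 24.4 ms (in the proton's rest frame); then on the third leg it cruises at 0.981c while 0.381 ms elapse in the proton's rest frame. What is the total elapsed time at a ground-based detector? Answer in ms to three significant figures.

Leg 1: γ = 1/√(1 − 0.9853²) = 1/√0.02918 = 5.854; Δt_1 = 5.854 × 32.5 = 190.2 ms.
Leg 2: γ = 1/√(1 − 0.997²) = 1/√0.005991 = 12.92; Δt_2 = 12.92 × 24.4 = 315.2 ms.
Leg 3: γ = 1/√(1 − 0.981²) = 1/√0.03764 = 5.154; Δt_3 = 5.154 × 0.381 = 1.964 ms.
Total: 190.2 + 315.2 + 1.964 ms.

Δt = 507 ms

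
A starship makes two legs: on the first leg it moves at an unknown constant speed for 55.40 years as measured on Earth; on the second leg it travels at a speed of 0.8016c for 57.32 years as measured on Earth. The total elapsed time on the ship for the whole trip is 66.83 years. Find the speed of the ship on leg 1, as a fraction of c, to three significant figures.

Leg 1: speed unknown; τ_1 = 55.40/γ_1.
Leg 2: γ = 1/√(1 − 0.8016²) = 1/√0.3574 = 1.673; τ_2 = 57.32/1.673 = 34.27 years.
Total proper time: τ_1 + 34.27 = 66.83, so τ_1 = 66.83 − 34.27 = 32.56 years.
γ_1 = 55.40/32.56 = 1.701; β = √(1 − 1/γ²) = √0.6546.

β = 0.809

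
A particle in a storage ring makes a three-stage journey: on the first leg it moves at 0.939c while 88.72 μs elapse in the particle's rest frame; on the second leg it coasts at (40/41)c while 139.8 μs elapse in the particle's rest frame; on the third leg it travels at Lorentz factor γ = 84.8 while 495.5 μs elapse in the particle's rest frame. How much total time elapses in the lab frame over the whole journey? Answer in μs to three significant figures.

Δt = 4.29×10⁴ μs

Leg 1: γ = 1/√(1 − 0.939²) = 1/√0.1183 = 2.908; Δt_1 = 2.908 × 88.72 = 258.0 μs.
Leg 2: γ = 1/√(1 − (40/41)²) = 41/9 ≈ 4.556; Δt_2 = 4.556 × 139.8 = 636.9 μs.
Leg 3: γ = 84.8; Δt_3 = 84.80 × 495.5 = 4.202×10⁴ μs.
Total: 258.0 + 636.9 + 4.202×10⁴ μs.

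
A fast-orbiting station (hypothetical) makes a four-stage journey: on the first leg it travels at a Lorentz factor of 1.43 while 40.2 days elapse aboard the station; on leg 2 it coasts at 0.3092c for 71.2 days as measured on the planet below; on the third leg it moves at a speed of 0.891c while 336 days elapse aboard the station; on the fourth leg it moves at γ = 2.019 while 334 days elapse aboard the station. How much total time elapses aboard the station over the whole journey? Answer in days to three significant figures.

Leg 1: 40.2 days is already measured aboard the station.
Leg 2: γ = 1/√(1 − 0.3092²) = 1/√0.9044 = 1.052; τ_2 = 71.2/1.052 = 67.71 days.
Leg 3: 336 days is already measured aboard the station.
Leg 4: 334 days is already measured aboard the station.
Total: 40.20 + 67.71 + 336.0 + 334.0 days.

τ = 778 days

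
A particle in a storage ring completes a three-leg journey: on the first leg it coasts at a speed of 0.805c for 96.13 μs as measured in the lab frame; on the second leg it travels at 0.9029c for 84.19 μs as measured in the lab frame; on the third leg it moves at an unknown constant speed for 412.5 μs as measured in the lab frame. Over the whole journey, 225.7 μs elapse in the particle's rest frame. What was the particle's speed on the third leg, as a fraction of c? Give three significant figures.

Leg 1: γ = 1/√(1 − 0.805²) = 1/√0.3520 = 1.686; τ_1 = 96.13/1.686 = 57.03 μs.
Leg 2: γ = 1/√(1 − 0.9029²) = 1/√0.1848 = 2.326; τ_2 = 84.19/2.326 = 36.19 μs.
Leg 3: speed unknown; τ_3 = 412.5/γ_3.
Total proper time: 57.03 + 36.19 + τ_3 = 225.7, so τ_3 = 225.7 − 93.22 = 132.5 μs.
γ_3 = 412.5/132.5 = 3.114; β = √(1 − 1/γ²) = √0.8969.

β = 0.947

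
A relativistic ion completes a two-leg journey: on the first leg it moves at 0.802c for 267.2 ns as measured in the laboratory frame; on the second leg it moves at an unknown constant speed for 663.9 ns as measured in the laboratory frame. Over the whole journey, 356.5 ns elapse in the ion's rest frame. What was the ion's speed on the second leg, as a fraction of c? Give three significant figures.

Leg 1: γ = 1/√(1 − 0.802²) = 1/√0.3568 = 1.674; τ_1 = 267.2/1.674 = 159.6 ns.
Leg 2: speed unknown; τ_2 = 663.9/γ_2.
Total proper time: 159.6 + τ_2 = 356.5, so τ_2 = 356.5 − 159.6 = 196.9 ns.
γ_2 = 663.9/196.9 = 3.372; β = √(1 − 1/γ²) = √0.9120.

β = 0.955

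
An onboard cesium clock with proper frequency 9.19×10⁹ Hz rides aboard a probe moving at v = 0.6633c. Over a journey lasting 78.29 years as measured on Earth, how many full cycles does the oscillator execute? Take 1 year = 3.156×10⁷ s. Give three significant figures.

N = 1.70×10¹⁹

γ = 1/√(1 − 0.6633²) = 1/√0.5600 = 1.336
The oscillator's own cycle count is N = f × τ where τ is the proper time aboard the probe. τ = Δt/γ = 78.29/1.336 = 58.59 years = 1.849×10⁹ s.
N = 9.19×10⁹ × 1.849×10⁹ = 1.699×10¹⁹.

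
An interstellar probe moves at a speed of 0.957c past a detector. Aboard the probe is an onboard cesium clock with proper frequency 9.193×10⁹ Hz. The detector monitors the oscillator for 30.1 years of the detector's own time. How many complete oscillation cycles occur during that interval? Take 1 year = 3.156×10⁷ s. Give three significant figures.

N = 2.53×10¹⁸

γ = 1/√(1 − 0.957²) = 1/√0.08415 = 3.447
During 30.1 years of lab time, the oscillator's proper time advances by τ = Δt/γ = 30.1/3.447 = 8.732 years = 2.756×10⁸ s.
N = f × τ = 9.193×10⁹ × 2.756×10⁸ = 2.533×10¹⁸.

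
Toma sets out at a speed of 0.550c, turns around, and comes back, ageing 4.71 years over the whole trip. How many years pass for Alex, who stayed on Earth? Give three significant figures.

Δt = 5.64 years

γ = 1/√(1 − 0.550²) = 1/√0.6975 = 1.197
Earth-frame duration is the dilated interval: Δt = γτ = 1.197 × 4.71 years.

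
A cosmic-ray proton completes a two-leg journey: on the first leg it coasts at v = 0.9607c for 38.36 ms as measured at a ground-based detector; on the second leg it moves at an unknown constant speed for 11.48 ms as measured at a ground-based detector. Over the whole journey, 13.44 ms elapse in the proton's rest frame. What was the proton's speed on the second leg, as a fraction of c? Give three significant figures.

β = 0.970

Leg 1: γ = 1/√(1 − 0.9607²) = 1/√0.07706 = 3.602; τ_1 = 38.36/3.602 = 10.65 ms.
Leg 2: speed unknown; τ_2 = 11.48/γ_2.
Total proper time: 10.65 + τ_2 = 13.44, so τ_2 = 13.44 − 10.65 = 2.792 ms.
γ_2 = 11.48/2.792 = 4.112; β = √(1 − 1/γ²) = √0.9409.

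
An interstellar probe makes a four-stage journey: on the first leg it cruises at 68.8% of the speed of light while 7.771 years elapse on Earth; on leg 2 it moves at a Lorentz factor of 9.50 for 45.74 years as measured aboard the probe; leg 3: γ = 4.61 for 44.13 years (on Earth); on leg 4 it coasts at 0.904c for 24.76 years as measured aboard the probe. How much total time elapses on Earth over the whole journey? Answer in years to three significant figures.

Leg 1: 7.771 years is already measured on Earth.
Leg 2: γ = 9.50; Δt_2 = 9.500 × 45.74 = 434.5 years.
Leg 3: 44.13 years is already measured on Earth.
Leg 4: γ = 1/√(1 − 0.904²) = 1/√0.1828 = 2.339; Δt_4 = 2.339 × 24.76 = 57.91 years.
Total: 7.771 + 434.5 + 44.13 + 57.91 years.

Δt = 544 years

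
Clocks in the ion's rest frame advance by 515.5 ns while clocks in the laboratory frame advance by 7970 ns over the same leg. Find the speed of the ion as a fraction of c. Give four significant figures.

The proper time is measured in the ion's rest frame (both events occur at the ion's location); Δt is measured in the laboratory frame. γ = Δt/τ = 7970/515.5 = 15.46.
β = √(1 − 1/γ²) = √(1 − 0.004184) = √0.9958

v = 0.9979c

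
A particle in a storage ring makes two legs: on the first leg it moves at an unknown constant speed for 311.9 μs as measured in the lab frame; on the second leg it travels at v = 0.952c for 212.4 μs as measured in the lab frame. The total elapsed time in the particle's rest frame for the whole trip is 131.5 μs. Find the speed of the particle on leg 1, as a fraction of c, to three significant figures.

Leg 1: speed unknown; τ_1 = 311.9/γ_1.
Leg 2: γ = 1/√(1 − 0.952²) = 1/√0.09370 = 3.267; τ_2 = 212.4/3.267 = 65.02 μs.
Total proper time: τ_1 + 65.02 = 131.5, so τ_1 = 131.5 − 65.02 = 66.48 μs.
γ_1 = 311.9/66.48 = 4.691; β = √(1 − 1/γ²) = √0.9546.

β = 0.977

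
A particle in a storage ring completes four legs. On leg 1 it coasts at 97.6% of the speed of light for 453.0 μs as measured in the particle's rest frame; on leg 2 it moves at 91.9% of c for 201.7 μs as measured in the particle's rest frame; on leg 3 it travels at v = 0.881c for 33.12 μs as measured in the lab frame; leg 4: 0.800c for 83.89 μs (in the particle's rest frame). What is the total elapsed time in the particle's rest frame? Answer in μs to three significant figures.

τ = 754 μs

Leg 1: 453.0 μs is already measured in the particle's rest frame.
Leg 2: 201.7 μs is already measured in the particle's rest frame.
Leg 3: γ = 1/√(1 − 0.881²) = 1/√0.2238 = 2.114; τ_3 = 33.12/2.114 = 15.67 μs.
Leg 4: 83.89 μs is already measured in the particle's rest frame.
Total: 453.0 + 201.7 + 15.67 + 83.89 μs.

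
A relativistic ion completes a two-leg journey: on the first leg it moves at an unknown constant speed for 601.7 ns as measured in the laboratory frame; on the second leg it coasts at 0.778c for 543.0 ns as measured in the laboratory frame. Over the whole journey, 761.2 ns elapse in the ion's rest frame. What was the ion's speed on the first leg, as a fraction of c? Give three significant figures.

β = 0.716

Leg 1: speed unknown; τ_1 = 601.7/γ_1.
Leg 2: γ = 1/√(1 − 0.778²) = 1/√0.3947 = 1.592; τ_2 = 543.0/1.592 = 341.1 ns.
Total proper time: τ_1 + 341.1 = 761.2, so τ_1 = 761.2 − 341.1 = 420.1 ns.
γ_1 = 601.7/420.1 = 1.432; β = √(1 − 1/γ²) = √0.5126.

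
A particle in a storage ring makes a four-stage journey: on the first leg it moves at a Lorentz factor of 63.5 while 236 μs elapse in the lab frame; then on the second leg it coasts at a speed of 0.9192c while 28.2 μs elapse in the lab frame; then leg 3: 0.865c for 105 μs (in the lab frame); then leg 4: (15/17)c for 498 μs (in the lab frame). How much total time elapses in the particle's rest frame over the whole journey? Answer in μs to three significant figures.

τ = 302 μs

Leg 1: γ = 63.5; τ_1 = 236/63.50 = 3.717 μs.
Leg 2: γ = 1/√(1 − 0.9192²) = 1/√0.1551 = 2.539; τ_2 = 28.2/2.539 = 11.10 μs.
Leg 3: γ = 1/√(1 − 0.865²) = 1/√0.2518 = 1.993; τ_3 = 105/1.993 = 52.69 μs.
Leg 4: γ = 1/√(1 − (15/17)²) = 17/8 = 2.125; τ_4 = 498/2.125 = 234.4 μs.
Total: 3.717 + 11.10 + 52.69 + 234.4 μs.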